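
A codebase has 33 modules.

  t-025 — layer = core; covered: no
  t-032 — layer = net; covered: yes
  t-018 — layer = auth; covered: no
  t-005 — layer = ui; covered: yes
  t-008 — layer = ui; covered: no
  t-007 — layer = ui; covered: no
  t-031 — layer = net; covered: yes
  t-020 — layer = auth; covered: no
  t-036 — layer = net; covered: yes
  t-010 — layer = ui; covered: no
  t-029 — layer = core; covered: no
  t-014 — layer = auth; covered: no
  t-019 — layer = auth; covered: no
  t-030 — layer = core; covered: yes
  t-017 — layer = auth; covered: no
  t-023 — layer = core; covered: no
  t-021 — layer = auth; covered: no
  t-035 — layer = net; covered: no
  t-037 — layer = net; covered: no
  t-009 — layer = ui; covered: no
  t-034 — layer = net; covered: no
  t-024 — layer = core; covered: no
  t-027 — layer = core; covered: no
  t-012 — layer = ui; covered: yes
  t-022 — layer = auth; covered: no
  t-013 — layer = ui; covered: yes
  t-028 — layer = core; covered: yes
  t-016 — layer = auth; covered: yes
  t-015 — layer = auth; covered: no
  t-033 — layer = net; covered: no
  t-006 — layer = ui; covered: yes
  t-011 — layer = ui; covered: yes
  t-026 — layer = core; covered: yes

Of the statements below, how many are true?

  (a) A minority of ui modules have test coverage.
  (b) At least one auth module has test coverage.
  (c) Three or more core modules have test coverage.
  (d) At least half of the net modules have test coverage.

(a) ui: |A| = 9, |A ∩ B| = 5; needs |A ∩ B| < |A ∖ B| — false.
(b) auth: |A| = 9, |A ∩ B| = 1; needs A ∩ B ≠ ∅ (|A ∩ B| ≥ 1) — true.
(c) core: |A| = 8, |A ∩ B| = 3; needs |A ∩ B| ≥ 3 — true.
(d) net: |A| = 7, |A ∩ B| = 3; needs |A ∩ B| ≥ |A ∖ B| — false.

2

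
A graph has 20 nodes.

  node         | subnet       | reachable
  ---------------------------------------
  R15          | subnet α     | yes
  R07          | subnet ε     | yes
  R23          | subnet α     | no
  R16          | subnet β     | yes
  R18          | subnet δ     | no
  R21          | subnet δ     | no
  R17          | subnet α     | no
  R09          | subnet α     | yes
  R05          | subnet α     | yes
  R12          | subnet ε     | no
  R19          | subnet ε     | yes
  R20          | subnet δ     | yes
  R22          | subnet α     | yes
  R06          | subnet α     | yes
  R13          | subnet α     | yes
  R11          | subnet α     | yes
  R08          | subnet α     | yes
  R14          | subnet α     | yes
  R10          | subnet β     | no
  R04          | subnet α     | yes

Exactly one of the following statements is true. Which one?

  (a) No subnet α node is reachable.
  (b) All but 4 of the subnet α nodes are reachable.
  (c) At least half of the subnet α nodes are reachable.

(c)

|A| = 12, |A ∩ B| = 10, |A ∖ B| = 2.
(a) requires A ∩ B = ∅ (|A ∩ B| = 0): false.
(b) requires |A ∖ B| = 4: false.
(c) requires |A ∩ B| ≥ |A ∖ B|: true.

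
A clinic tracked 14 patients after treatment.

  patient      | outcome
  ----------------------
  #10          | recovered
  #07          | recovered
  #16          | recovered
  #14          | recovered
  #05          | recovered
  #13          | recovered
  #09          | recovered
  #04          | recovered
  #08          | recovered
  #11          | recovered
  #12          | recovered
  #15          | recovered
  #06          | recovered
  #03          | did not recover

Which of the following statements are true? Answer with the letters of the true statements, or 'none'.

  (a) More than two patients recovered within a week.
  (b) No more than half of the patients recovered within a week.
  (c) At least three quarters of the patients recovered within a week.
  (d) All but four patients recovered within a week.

|A| = 14, |A ∩ B| = 13, |A ∖ B| = 1.
(a) |A ∩ B| > 2: holds.
(b) |A ∩ B| ≤ |A ∖ B|: fails.
(c) |A ∩ B| / |A| ≥ 3/4: holds.
(d) |A ∖ B| = 4: fails.

(a), (c)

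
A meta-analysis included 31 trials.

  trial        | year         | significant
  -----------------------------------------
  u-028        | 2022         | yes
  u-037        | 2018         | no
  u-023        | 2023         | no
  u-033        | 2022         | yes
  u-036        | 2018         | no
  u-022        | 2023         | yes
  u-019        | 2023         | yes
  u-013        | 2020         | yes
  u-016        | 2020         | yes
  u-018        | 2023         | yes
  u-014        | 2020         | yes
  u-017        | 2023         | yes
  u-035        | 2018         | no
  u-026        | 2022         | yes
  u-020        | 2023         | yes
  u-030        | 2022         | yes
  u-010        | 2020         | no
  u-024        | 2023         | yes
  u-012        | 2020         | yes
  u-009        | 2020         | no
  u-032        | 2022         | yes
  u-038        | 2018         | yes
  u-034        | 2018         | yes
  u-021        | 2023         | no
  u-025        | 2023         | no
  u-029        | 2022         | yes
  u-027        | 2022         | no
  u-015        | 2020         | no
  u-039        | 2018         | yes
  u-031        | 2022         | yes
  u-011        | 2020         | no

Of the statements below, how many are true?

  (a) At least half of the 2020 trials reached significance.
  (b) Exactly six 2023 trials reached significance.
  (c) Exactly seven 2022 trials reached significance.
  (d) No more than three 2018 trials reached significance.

(a) 2020: |A| = 8, |A ∩ B| = 4; needs |A ∩ B| ≥ |A ∖ B| — true.
(b) 2023: |A| = 9, |A ∩ B| = 6; needs |A ∩ B| = 6 — true.
(c) 2022: |A| = 8, |A ∩ B| = 7; needs |A ∩ B| = 7 — true.
(d) 2018: |A| = 6, |A ∩ B| = 3; needs |A ∩ B| ≤ 3 — true.

4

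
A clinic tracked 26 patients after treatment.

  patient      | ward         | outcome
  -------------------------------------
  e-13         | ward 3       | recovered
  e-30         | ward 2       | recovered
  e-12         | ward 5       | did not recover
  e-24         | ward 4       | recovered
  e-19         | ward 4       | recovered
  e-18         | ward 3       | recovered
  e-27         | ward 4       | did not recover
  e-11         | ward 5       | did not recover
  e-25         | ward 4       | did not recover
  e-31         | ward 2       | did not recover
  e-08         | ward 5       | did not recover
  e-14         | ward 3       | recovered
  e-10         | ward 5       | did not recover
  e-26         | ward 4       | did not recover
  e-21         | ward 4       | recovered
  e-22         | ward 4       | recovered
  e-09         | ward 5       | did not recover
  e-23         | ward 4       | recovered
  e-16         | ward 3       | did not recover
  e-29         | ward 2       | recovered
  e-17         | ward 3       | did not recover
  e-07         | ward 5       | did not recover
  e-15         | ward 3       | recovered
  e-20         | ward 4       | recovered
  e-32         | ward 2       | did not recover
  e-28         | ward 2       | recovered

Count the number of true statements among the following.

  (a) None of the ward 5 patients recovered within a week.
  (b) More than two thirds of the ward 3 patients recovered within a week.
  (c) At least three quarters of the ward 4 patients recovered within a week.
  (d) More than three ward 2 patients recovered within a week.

1

(a) ward 5: |A| = 6, |A ∩ B| = 0; needs A ∩ B = ∅ (|A ∩ B| = 0) — true.
(b) ward 3: |A| = 6, |A ∩ B| = 4; needs |A ∩ B| / |A| > 2/3 — false.
(c) ward 4: |A| = 9, |A ∩ B| = 6; needs |A ∩ B| / |A| ≥ 3/4 — false.
(d) ward 2: |A| = 5, |A ∩ B| = 3; needs |A ∩ B| > 3 — false.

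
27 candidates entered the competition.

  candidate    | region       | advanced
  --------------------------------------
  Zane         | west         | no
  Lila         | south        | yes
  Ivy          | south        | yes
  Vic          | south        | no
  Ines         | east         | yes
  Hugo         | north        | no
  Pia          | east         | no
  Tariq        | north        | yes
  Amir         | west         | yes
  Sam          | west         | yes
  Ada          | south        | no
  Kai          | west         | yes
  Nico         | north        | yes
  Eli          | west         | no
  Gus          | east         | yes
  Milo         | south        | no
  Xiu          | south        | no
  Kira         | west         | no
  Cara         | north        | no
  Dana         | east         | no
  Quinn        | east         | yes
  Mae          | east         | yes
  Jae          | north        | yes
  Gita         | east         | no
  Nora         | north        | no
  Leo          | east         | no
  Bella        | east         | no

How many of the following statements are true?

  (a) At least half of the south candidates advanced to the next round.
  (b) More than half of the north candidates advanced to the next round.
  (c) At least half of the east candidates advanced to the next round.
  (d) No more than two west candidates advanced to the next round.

0

(a) south: |A| = 6, |A ∩ B| = 2; needs |A ∩ B| ≥ |A ∖ B| — false.
(b) north: |A| = 6, |A ∩ B| = 3; needs |A ∩ B| > |A ∖ B| — false.
(c) east: |A| = 9, |A ∩ B| = 4; needs |A ∩ B| ≥ |A ∖ B| — false.
(d) west: |A| = 6, |A ∩ B| = 3; needs |A ∩ B| ≤ 2 — false.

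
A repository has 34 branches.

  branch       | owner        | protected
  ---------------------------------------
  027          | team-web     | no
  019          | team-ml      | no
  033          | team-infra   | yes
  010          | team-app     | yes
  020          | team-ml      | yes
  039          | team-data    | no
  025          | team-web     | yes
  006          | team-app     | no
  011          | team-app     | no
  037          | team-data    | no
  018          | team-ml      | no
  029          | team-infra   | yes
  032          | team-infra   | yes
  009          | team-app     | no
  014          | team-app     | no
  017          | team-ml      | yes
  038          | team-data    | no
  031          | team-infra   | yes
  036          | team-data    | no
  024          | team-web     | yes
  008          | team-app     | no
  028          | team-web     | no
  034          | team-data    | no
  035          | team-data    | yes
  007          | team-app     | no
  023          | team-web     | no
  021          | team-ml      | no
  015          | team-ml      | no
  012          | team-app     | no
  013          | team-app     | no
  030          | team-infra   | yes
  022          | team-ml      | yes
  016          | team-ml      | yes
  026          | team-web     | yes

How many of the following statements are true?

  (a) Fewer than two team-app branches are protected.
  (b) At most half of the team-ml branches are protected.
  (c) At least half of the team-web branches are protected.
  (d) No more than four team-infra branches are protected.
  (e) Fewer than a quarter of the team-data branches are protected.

(a) team-app: |A| = 9, |A ∩ B| = 1; needs |A ∩ B| < 2 — true.
(b) team-ml: |A| = 8, |A ∩ B| = 4; needs |A ∩ B| ≤ |A ∖ B| — true.
(c) team-web: |A| = 6, |A ∩ B| = 3; needs |A ∩ B| ≥ |A ∖ B| — true.
(d) team-infra: |A| = 5, |A ∩ B| = 5; needs |A ∩ B| ≤ 4 — false.
(e) team-data: |A| = 6, |A ∩ B| = 1; needs |A ∩ B| / |A| < 1/4 — true.

4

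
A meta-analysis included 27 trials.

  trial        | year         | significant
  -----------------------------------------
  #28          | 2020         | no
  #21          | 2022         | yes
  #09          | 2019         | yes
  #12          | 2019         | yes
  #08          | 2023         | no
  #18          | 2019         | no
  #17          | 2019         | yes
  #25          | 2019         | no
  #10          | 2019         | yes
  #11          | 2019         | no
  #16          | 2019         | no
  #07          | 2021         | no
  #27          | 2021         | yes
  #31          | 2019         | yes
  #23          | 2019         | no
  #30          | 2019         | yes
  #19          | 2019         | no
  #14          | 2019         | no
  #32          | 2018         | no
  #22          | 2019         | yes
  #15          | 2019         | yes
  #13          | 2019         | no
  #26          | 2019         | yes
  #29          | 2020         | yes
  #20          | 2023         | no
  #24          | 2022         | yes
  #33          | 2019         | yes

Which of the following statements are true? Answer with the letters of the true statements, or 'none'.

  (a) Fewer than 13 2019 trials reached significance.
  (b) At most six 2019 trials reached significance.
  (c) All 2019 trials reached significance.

|A| = 18, |A ∩ B| = 10, |A ∖ B| = 8.
(a) |A ∩ B| < 13: holds.
(b) |A ∩ B| ≤ 6: fails.
(c) A ⊆ B, i.e. every element of A is in B (|A ∖ B| = 0): fails.

(a)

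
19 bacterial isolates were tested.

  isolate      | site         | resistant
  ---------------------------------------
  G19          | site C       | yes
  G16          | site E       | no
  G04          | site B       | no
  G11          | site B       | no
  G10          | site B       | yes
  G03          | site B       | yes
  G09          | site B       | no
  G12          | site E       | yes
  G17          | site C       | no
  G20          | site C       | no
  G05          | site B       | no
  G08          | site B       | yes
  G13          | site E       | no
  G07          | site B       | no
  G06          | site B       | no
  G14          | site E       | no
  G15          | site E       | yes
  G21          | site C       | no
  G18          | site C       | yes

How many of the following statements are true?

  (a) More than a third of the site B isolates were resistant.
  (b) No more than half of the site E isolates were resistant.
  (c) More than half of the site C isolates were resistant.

1

(a) site B: |A| = 9, |A ∩ B| = 3; needs |A ∩ B| / |A| > 1/3 — false.
(b) site E: |A| = 5, |A ∩ B| = 2; needs |A ∩ B| ≤ |A ∖ B| — true.
(c) site C: |A| = 5, |A ∩ B| = 2; needs |A ∩ B| > |A ∖ B| — false.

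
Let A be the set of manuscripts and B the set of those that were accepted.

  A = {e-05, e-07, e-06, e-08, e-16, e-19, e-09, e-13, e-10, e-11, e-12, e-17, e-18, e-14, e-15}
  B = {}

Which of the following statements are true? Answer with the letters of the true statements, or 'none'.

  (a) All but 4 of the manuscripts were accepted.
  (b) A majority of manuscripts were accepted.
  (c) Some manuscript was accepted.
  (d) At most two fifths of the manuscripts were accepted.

(d)

|A| = 15, |A ∩ B| = 0, |A ∖ B| = 15.
(a) |A ∖ B| = 4: fails.
(b) |A ∩ B| > |A ∖ B|: fails.
(c) A ∩ B ≠ ∅ (|A ∩ B| ≥ 1): fails.
(d) |A ∩ B| / |A| ≤ 2/5: holds.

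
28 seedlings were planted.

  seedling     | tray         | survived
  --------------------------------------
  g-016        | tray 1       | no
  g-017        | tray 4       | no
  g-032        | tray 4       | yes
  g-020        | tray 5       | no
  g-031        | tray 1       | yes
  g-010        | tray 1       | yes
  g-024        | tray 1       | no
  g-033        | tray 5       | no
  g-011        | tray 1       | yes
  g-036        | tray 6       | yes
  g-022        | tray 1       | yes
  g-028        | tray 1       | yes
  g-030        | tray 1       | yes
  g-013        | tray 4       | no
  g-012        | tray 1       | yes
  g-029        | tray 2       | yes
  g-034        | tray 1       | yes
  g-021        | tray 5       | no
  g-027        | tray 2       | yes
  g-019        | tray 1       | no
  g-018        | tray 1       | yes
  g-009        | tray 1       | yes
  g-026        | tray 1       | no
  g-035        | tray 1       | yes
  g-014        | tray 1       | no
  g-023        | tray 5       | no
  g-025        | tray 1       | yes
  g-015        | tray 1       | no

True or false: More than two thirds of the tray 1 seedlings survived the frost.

Truth condition: |A ∩ B| / |A| > 2/3.
|A| = 18, |A ∩ B| = 12, |A ∖ B| = 6.
|A ∩ B|/|A| = 12/18, so the statement is false.

False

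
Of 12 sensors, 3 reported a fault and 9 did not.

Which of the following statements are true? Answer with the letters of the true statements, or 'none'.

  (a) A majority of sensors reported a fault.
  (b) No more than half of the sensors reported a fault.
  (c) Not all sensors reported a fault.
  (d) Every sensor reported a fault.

|A| = 12, |A ∩ B| = 3, |A ∖ B| = 9.
(a) |A ∩ B| > |A ∖ B|: fails.
(b) |A ∩ B| ≤ |A ∖ B|: holds.
(c) A ⊄ B (|A ∖ B| ≥ 1): holds.
(d) A ⊆ B, i.e. every element of A is in B (|A ∖ B| = 0): fails.

(b), (c)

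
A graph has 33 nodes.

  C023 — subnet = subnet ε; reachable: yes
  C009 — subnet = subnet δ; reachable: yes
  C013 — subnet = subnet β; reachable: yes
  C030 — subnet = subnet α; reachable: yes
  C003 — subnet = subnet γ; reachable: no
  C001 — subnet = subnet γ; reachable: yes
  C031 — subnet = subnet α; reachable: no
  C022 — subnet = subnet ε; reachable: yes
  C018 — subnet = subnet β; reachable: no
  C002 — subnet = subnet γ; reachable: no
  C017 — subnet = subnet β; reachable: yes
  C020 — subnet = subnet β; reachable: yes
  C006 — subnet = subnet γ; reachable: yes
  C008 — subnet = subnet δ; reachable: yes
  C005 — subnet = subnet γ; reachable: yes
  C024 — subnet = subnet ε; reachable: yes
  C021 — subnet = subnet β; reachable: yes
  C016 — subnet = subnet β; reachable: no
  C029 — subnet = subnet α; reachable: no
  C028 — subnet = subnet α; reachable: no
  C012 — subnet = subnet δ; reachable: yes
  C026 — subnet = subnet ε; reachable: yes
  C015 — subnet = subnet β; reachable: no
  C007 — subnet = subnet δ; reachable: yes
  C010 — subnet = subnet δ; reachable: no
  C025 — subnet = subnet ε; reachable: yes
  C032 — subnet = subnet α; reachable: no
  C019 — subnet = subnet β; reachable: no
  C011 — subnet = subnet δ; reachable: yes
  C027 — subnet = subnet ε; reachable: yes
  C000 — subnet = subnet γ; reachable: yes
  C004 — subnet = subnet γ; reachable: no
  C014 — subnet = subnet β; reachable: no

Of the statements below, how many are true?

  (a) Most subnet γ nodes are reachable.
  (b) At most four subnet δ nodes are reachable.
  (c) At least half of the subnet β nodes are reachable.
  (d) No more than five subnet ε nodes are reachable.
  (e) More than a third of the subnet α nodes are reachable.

1

(a) subnet γ: |A| = 7, |A ∩ B| = 4; needs |A ∩ B| > |A ∖ B| — true.
(b) subnet δ: |A| = 6, |A ∩ B| = 5; needs |A ∩ B| ≤ 4 — false.
(c) subnet β: |A| = 9, |A ∩ B| = 4; needs |A ∩ B| ≥ |A ∖ B| — false.
(d) subnet ε: |A| = 6, |A ∩ B| = 6; needs |A ∩ B| ≤ 5 — false.
(e) subnet α: |A| = 5, |A ∩ B| = 1; needs |A ∩ B| / |A| > 1/3 — false.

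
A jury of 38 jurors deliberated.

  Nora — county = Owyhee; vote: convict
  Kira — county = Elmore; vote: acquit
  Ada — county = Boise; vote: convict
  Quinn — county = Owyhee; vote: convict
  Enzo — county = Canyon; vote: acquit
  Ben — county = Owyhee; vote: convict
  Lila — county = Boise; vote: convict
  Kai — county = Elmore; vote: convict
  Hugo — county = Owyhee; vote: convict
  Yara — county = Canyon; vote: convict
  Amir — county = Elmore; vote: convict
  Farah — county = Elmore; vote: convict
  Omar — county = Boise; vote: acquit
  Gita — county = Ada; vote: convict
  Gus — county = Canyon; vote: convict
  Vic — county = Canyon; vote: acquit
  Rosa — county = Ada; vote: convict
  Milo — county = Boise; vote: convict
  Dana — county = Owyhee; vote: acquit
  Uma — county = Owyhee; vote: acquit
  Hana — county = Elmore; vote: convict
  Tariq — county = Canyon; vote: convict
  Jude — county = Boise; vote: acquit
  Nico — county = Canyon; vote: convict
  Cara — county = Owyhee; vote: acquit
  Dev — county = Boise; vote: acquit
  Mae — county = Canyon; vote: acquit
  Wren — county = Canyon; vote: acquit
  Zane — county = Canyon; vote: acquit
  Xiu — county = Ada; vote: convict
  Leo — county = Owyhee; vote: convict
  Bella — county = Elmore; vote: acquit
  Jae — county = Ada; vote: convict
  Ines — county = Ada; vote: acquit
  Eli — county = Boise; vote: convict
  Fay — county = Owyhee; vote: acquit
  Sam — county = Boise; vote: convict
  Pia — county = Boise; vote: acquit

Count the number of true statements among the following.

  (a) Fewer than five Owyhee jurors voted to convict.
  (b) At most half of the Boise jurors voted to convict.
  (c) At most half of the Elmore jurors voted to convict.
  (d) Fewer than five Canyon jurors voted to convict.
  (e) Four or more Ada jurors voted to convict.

2

(a) Owyhee: |A| = 9, |A ∩ B| = 5; needs |A ∩ B| < 5 — false.
(b) Boise: |A| = 9, |A ∩ B| = 5; needs |A ∩ B| ≤ |A ∖ B| — false.
(c) Elmore: |A| = 6, |A ∩ B| = 4; needs |A ∩ B| ≤ |A ∖ B| — false.
(d) Canyon: |A| = 9, |A ∩ B| = 4; needs |A ∩ B| < 5 — true.
(e) Ada: |A| = 5, |A ∩ B| = 4; needs |A ∩ B| ≥ 4 — true.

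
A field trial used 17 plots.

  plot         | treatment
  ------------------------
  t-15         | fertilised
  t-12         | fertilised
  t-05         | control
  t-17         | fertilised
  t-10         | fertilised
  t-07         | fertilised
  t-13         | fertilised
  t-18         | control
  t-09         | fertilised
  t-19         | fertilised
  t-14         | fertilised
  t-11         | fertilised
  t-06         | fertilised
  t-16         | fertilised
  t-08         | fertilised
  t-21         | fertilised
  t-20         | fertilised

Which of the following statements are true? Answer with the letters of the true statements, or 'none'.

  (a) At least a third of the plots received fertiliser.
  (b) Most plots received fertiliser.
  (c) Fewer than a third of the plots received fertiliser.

|A| = 17, |A ∩ B| = 15, |A ∖ B| = 2.
(a) |A ∩ B| / |A| ≥ 1/3: holds.
(b) |A ∩ B| > |A ∖ B|: holds.
(c) |A ∩ B| / |A| < 1/3: fails.

(a), (b)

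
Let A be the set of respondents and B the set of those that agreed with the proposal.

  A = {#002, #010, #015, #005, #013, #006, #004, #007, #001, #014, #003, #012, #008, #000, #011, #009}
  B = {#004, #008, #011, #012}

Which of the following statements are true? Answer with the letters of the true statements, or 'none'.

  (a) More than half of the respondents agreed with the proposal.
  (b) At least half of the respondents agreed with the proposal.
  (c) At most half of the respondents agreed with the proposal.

(c)

|A| = 16, |A ∩ B| = 4, |A ∖ B| = 12.
(a) |A ∩ B| > |A ∖ B|: fails.
(b) |A ∩ B| ≥ |A ∖ B|: fails.
(c) |A ∩ B| ≤ |A ∖ B|: holds.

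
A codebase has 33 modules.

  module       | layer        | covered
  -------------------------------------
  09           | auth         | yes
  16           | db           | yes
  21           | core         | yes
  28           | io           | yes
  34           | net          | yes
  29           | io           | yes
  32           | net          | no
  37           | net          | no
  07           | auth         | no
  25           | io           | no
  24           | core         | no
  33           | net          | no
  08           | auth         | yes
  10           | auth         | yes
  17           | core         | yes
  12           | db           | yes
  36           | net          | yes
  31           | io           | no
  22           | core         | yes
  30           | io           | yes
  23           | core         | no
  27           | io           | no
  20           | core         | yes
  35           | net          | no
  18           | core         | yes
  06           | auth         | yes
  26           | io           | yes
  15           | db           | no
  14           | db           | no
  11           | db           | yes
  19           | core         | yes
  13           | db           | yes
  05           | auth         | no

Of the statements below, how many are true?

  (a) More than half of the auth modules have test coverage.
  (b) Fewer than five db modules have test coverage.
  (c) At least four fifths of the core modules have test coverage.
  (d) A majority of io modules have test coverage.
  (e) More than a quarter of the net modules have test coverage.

(a) auth: |A| = 6, |A ∩ B| = 4; needs |A ∩ B| > |A ∖ B| — true.
(b) db: |A| = 6, |A ∩ B| = 4; needs |A ∩ B| < 5 — true.
(c) core: |A| = 8, |A ∩ B| = 6; needs |A ∩ B| / |A| ≥ 4/5 — false.
(d) io: |A| = 7, |A ∩ B| = 4; needs |A ∩ B| > |A ∖ B| — true.
(e) net: |A| = 6, |A ∩ B| = 2; needs |A ∩ B| / |A| > 1/4 — true.

4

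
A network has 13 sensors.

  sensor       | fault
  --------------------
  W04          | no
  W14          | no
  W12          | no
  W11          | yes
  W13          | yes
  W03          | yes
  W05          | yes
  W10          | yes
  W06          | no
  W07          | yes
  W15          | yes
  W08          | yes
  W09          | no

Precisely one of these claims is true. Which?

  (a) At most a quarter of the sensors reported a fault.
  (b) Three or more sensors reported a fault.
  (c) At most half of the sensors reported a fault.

(b)

|A| = 13, |A ∩ B| = 8, |A ∖ B| = 5.
(a) requires |A ∩ B| / |A| ≤ 1/4: false.
(b) requires |A ∩ B| ≥ 3: true.
(c) requires |A ∩ B| ≤ |A ∖ B|: false.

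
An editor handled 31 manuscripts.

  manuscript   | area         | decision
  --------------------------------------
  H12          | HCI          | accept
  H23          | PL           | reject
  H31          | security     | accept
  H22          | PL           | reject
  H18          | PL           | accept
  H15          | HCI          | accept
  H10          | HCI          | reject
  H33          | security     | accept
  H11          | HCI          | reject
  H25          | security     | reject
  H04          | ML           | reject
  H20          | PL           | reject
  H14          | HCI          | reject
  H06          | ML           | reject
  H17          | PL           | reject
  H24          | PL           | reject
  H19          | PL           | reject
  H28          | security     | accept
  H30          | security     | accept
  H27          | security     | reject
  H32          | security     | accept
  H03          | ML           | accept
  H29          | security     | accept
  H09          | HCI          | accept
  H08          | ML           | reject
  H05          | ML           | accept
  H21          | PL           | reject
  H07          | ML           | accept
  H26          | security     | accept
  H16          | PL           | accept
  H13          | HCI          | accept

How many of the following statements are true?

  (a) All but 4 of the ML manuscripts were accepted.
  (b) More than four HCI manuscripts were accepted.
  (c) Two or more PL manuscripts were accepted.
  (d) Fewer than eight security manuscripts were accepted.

(a) ML: |A| = 6, |A ∩ B| = 3; needs |A ∖ B| = 4 — false.
(b) HCI: |A| = 7, |A ∩ B| = 4; needs |A ∩ B| > 4 — false.
(c) PL: |A| = 9, |A ∩ B| = 2; needs |A ∩ B| ≥ 2 — true.
(d) security: |A| = 9, |A ∩ B| = 7; needs |A ∩ B| < 8 — true.

2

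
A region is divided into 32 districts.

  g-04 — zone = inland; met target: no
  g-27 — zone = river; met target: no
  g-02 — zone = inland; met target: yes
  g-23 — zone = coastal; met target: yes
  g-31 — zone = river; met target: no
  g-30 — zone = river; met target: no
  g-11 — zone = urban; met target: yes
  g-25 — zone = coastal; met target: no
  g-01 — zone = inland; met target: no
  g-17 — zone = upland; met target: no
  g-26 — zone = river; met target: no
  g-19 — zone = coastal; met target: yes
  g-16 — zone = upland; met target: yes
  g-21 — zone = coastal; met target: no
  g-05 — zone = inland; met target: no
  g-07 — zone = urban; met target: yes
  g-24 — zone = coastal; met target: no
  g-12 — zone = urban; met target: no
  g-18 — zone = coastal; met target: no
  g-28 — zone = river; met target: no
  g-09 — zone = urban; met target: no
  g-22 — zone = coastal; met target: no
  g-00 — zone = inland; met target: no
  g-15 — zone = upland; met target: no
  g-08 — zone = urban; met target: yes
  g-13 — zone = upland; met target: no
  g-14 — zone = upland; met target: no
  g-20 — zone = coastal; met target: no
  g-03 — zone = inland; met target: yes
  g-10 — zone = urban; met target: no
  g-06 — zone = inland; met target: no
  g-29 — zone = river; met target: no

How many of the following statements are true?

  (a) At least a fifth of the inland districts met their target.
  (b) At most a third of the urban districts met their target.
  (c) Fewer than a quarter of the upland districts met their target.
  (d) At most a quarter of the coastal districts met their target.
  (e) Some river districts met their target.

(a) inland: |A| = 7, |A ∩ B| = 2; needs |A ∩ B| / |A| ≥ 1/5 — true.
(b) urban: |A| = 6, |A ∩ B| = 3; needs |A ∩ B| / |A| ≤ 1/3 — false.
(c) upland: |A| = 5, |A ∩ B| = 1; needs |A ∩ B| / |A| < 1/4 — true.
(d) coastal: |A| = 8, |A ∩ B| = 2; needs |A ∩ B| / |A| ≤ 1/4 — true.
(e) river: |A| = 6, |A ∩ B| = 0; needs A ∩ B ≠ ∅ (|A ∩ B| ≥ 1) — false.

3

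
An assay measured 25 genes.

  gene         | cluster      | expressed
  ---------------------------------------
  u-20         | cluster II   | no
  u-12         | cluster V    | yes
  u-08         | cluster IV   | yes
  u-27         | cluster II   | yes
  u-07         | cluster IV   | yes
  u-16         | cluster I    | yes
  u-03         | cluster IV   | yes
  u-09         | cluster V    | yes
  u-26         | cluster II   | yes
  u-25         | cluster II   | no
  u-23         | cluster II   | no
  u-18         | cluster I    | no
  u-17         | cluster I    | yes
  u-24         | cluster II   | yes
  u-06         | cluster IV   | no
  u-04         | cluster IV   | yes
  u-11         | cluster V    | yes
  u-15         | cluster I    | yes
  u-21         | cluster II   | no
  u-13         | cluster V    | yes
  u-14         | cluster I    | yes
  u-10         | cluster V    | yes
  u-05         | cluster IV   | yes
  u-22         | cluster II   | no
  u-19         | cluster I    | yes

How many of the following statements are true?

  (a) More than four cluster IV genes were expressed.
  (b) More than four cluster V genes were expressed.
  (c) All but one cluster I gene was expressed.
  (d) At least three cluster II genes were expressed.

4

(a) cluster IV: |A| = 6, |A ∩ B| = 5; needs |A ∩ B| > 4 — true.
(b) cluster V: |A| = 5, |A ∩ B| = 5; needs |A ∩ B| > 4 — true.
(c) cluster I: |A| = 6, |A ∩ B| = 5; needs |A ∖ B| = 1 — true.
(d) cluster II: |A| = 8, |A ∩ B| = 3; needs |A ∩ B| ≥ 3 — true.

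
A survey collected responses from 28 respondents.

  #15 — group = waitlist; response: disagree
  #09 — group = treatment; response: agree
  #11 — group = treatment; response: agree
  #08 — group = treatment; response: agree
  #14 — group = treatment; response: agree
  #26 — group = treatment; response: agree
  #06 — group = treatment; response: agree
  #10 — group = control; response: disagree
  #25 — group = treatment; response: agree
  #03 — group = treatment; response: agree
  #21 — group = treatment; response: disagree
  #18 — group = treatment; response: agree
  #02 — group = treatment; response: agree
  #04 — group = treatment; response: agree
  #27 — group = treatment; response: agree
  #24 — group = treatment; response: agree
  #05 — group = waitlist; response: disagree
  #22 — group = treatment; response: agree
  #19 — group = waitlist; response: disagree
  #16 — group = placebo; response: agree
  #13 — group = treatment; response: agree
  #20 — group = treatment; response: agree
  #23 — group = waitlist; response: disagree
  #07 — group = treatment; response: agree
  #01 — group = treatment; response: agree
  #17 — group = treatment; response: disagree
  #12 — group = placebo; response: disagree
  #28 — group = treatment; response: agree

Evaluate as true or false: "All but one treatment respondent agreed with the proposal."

False

Truth condition: |A ∖ B| = 1.
|A| = 21, |A ∩ B| = 19, |A ∖ B| = 2.
|A ∖ B| = 2, so the statement is false.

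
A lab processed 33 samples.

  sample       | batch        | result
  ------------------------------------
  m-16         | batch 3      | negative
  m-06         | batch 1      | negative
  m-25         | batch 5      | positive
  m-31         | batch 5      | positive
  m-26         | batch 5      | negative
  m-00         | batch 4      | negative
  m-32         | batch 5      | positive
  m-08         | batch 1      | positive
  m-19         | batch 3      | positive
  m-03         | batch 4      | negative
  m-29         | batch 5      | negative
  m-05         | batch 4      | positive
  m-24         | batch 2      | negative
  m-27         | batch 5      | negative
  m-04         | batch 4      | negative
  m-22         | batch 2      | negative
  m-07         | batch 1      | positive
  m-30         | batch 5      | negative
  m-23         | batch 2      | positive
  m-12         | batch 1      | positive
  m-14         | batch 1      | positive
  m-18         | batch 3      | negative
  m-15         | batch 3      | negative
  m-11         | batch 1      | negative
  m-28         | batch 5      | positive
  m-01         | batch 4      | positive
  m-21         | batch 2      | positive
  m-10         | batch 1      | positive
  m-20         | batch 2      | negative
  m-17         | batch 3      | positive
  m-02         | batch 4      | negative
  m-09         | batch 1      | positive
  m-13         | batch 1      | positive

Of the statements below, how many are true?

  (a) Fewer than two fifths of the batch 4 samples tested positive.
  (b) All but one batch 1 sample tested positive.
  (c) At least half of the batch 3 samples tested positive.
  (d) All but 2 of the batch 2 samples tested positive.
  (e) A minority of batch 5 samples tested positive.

1

(a) batch 4: |A| = 6, |A ∩ B| = 2; needs |A ∩ B| / |A| < 2/5 — true.
(b) batch 1: |A| = 9, |A ∩ B| = 7; needs |A ∖ B| = 1 — false.
(c) batch 3: |A| = 5, |A ∩ B| = 2; needs |A ∩ B| ≥ |A ∖ B| — false.
(d) batch 2: |A| = 5, |A ∩ B| = 2; needs |A ∖ B| = 2 — false.
(e) batch 5: |A| = 8, |A ∩ B| = 4; needs |A ∩ B| < |A ∖ B| — false.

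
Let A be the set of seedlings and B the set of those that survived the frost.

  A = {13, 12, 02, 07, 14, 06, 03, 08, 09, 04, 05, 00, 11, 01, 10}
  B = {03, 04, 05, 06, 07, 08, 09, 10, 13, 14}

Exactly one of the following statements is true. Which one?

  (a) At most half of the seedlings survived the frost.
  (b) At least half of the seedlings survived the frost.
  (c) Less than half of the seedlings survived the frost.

|A| = 15, |A ∩ B| = 10, |A ∖ B| = 5.
(a) requires |A ∩ B| ≤ |A ∖ B|: false.
(b) requires |A ∩ B| ≥ |A ∖ B|: true.
(c) requires |A ∩ B| < |A ∖ B|: false.

(b)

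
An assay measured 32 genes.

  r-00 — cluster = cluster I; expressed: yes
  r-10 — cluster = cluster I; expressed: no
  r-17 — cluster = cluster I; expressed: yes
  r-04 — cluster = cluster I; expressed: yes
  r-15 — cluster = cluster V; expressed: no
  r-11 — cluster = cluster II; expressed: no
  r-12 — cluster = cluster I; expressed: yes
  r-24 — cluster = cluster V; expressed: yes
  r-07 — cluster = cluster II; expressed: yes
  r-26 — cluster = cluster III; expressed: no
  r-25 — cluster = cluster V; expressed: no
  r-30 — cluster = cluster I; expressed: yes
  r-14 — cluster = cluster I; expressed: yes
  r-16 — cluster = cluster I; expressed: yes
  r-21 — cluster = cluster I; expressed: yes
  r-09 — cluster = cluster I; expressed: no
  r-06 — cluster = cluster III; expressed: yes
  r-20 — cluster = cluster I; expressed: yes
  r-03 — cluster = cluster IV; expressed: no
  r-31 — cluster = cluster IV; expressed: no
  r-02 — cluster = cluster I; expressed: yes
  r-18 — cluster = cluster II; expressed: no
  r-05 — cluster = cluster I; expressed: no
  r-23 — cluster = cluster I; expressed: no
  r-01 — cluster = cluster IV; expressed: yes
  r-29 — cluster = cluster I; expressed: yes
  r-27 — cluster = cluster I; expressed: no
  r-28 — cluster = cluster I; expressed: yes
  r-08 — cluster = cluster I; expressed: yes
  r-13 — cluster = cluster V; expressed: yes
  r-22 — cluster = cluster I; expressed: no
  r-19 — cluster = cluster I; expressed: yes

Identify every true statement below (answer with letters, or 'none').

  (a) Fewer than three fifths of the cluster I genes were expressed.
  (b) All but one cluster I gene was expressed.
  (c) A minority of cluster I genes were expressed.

|A| = 20, |A ∩ B| = 14, |A ∖ B| = 6.
(a) |A ∩ B| / |A| < 3/5: fails.
(b) |A ∖ B| = 1: fails.
(c) |A ∩ B| < |A ∖ B|: fails.

none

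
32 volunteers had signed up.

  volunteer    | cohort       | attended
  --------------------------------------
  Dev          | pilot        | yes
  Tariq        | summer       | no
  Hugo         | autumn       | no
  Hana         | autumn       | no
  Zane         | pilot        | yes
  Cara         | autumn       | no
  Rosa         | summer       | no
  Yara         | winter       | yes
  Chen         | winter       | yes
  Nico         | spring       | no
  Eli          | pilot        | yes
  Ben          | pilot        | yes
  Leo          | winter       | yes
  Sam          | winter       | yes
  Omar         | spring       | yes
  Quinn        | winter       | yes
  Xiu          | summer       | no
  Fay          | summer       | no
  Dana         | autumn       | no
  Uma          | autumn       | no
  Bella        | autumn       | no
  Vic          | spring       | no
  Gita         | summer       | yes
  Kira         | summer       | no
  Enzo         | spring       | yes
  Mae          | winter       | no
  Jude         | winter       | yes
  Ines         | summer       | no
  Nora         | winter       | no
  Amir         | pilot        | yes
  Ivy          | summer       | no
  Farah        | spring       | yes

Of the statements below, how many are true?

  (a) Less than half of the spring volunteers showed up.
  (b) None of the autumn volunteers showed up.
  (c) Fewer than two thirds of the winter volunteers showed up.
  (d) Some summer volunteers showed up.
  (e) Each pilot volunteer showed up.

3

(a) spring: |A| = 5, |A ∩ B| = 3; needs |A ∩ B| < |A ∖ B| — false.
(b) autumn: |A| = 6, |A ∩ B| = 0; needs A ∩ B = ∅ (|A ∩ B| = 0) — true.
(c) winter: |A| = 8, |A ∩ B| = 6; needs |A ∩ B| / |A| < 2/3 — false.
(d) summer: |A| = 8, |A ∩ B| = 1; needs A ∩ B ≠ ∅ (|A ∩ B| ≥ 1) — true.
(e) pilot: |A| = 5, |A ∩ B| = 5; needs A ⊆ B, i.e. every element of A is in B (|A ∖ B| = 0) — true.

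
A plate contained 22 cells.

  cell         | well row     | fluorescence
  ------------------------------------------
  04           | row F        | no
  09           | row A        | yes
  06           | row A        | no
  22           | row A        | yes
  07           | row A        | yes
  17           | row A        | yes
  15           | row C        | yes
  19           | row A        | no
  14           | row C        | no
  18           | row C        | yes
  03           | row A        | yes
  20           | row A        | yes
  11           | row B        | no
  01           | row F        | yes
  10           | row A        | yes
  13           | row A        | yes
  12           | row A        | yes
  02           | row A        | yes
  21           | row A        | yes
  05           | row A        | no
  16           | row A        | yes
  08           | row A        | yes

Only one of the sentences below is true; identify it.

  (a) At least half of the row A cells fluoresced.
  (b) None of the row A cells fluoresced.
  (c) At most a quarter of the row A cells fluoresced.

(a)

|A| = 16, |A ∩ B| = 13, |A ∖ B| = 3.
(a) requires |A ∩ B| ≥ |A ∖ B|: true.
(b) requires A ∩ B = ∅ (|A ∩ B| = 0): false.
(c) requires |A ∩ B| / |A| ≤ 1/4: false.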